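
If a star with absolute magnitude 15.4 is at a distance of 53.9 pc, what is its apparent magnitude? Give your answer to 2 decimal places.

m ≈ 19.06

m = M + 5 log₁₀ d − 5 = 15.4 + 5·1.7316 − 5 = 19.058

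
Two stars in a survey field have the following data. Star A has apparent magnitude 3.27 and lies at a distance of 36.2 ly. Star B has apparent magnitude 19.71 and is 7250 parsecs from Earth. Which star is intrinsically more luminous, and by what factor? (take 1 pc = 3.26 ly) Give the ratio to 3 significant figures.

Star A is more luminous, by a factor of 8.84.

Star A: d = 36.2 ly / 3.26 = 11.10 pc
Star A: M = m − 5 log₁₀ d + 5 = 3.27 − 5·1.0455 + 5 = 3.043
Star B: M = m − 5 log₁₀ d + 5 = 19.71 − 5·3.8603 + 5 = 5.408
ΔM = M_A − M_B = 3.043 − (5.408) = -2.366; smaller M is more luminous → Star A.
L ratio = 10^(0.4 |ΔM|) = 10^0.946 = 8.837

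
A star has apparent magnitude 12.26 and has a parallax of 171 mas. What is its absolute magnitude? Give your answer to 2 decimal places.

p = 171 mas = 0.171″ → d = 1/p = 5.848 pc
5 log₁₀(d/10 pc) = 5 log₁₀(5.848) − 5 = -1.165
M = m − 5 log₁₀(d/10) = 12.26 + 1.165 = 13.425

M ≈ 13.42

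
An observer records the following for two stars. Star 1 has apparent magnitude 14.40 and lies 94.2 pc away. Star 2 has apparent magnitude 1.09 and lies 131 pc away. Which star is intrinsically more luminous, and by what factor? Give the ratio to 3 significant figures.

Star 1: M = m − 5 log₁₀ d + 5 = 14.40 − 5·1.9741 + 5 = 9.530
Star 2: M = m − 5 log₁₀ d + 5 = 1.09 − 5·2.1173 + 5 = -4.496
ΔM = M_1 − M_2 = 9.530 − (-4.496) = 14.026; smaller M is more luminous → Star 2.
L ratio = 10^(0.4 |ΔM|) = 10^5.610 = 407800

Star 2 is more luminous, by a factor of 408000.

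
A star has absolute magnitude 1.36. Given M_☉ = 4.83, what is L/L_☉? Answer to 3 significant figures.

M − M_☉ = 1.36 − 4.83 = -3.470
L/L_☉ = 10^(−0.4 (M − M_☉)) = 10^1.388 = 24.43

L/L_☉ ≈ 24.4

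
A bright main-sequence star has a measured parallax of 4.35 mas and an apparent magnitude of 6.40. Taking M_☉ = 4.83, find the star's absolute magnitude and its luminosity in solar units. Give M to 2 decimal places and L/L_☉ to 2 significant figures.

d = 1/p = 1000/4.35 mas = 229.9 pc
M = m − 5 log₁₀ d + 5 = 6.40 − 5·2.3615 + 5 = -0.408
M − M_☉ = -0.408 − 4.83 = -5.238
L/L_☉ = 10^(−0.4 × -5.238) = 124.5

M ≈ -0.41; L/L_☉ ≈ 120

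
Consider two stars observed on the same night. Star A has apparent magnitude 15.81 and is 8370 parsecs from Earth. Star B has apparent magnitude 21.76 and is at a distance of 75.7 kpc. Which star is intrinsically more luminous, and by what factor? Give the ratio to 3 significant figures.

Star A is more luminous, by a factor of 2.93.

Star A: M = m − 5 log₁₀ d + 5 = 15.81 − 5·3.9227 + 5 = 1.196
Star B: d = 75.7 kpc = 75700 pc
Star B: M = m − 5 log₁₀ d + 5 = 21.76 − 5·4.8791 + 5 = 2.365
ΔM = M_A − M_B = 1.196 − (2.365) = -1.168; smaller M is more luminous → Star A.
L ratio = 10^(0.4 |ΔM|) = 10^0.467 = 2.933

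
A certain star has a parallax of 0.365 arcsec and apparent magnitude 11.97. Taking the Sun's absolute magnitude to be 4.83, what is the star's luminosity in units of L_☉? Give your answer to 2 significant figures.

d = 1/p = 1/0.365″ = 2.740 pc
M = m − 5 log₁₀ d + 5 = 11.97 − 5·0.4377 + 5 = 14.781
M − M_☉ = 14.781 − 4.83 = 9.951
L/L_☉ = 10^(−0.4 × 9.951) = 1.046×10^-4

L/L_☉ ≈ 1.0×10^-4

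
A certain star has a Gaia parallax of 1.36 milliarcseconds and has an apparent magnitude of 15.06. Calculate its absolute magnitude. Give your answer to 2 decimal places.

p = 1.36 mas = 1.36×10^-3″ → d = 1/p = 735.3 pc
5 log₁₀(d/10 pc) = 5 log₁₀(735.3) − 5 = 9.332
M = m − 5 log₁₀(d/10) = 15.06 − 9.332 = 5.728

M ≈ 5.73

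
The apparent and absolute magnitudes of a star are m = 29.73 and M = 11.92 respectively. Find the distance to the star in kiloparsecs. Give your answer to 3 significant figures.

d ≈ 36.5 kpc

μ = m − M = 17.810
m − M = 5 log₁₀ d − 5
log₁₀ d = (m − M)/5 + 1 = 4.5620
d = 10^4.5620 = 36480 pc
= 36.48 kpc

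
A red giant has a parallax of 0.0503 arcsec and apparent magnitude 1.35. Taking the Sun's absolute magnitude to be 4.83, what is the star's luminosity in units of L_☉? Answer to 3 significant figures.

L/L_☉ ≈ 97.5

d = 1/p = 1/0.0503″ = 19.88 pc
M = m − 5 log₁₀ d + 5 = 1.35 − 5·1.2984 + 5 = -0.142
M − M_☉ = -0.142 − 4.83 = -4.972
L/L_☉ = 10^(−0.4 × -4.972) = 97.47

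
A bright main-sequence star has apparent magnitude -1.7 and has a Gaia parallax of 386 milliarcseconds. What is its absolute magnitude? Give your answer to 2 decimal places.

M ≈ 1.23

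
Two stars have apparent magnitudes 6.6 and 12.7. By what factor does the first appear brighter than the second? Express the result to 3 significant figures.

275

Magnitude difference = -6.1
Flux ratio = 10^(−0.4 Δm) = 10^(−0.4 × -6.1) = 10^2.440 = 275.4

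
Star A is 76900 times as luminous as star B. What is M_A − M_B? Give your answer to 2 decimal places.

M_A − M_B ≈ -12.21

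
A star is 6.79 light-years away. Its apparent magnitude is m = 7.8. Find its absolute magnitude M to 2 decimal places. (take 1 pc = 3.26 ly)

M ≈ 11.21

d = 6.79 ly / 3.26 = 2.083 pc
5 log₁₀(d/10 pc) = 5 log₁₀(2.083) − 5 = -3.407
M = m − 5 log₁₀(d/10) = 7.8 + 3.407 = 11.207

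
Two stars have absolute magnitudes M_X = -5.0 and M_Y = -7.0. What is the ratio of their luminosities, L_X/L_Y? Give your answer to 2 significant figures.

L_X/L_Y ≈ 0.16

ΔM = M_X − M_Y = 2.0
L_X/L_Y = 10^(−0.4 ΔM) = 10^-0.800 = 0.1585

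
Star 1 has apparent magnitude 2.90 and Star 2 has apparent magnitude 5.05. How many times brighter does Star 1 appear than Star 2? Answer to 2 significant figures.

7.2

Magnitude difference = -2.15
Flux ratio = 10^(−0.4 Δm) = 10^(−0.4 × -2.15) = 10^0.860 = 7.244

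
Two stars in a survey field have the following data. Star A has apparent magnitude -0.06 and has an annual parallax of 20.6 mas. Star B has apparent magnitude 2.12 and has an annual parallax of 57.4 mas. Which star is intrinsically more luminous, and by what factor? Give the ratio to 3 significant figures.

Star A is more luminous, by a factor of 57.8.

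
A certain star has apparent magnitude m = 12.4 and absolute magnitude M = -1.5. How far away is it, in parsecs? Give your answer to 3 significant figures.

d ≈ 6030 pc

Distance modulus: m − M = 12.4 − (-1.5) = 13.900
m − M = 5 log₁₀ d − 5
log₁₀ d = (m − M)/5 + 1 = 3.7800
d = 10^3.7800 = 6026 pc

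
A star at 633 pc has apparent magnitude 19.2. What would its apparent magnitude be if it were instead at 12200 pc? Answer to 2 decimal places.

m ≈ 25.62

Flux ∝ 1/d², so Δm = 5 log₁₀(d₂/d₁) = 5 log₁₀(12200/633) = 6.425
m₂ = m₁ + Δm = 19.2 + (6.425) = 25.625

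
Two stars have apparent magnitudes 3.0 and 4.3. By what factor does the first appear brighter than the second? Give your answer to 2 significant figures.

Magnitude difference = -1.3
Flux ratio = 10^(−0.4 Δm) = 10^(−0.4 × -1.3) = 10^0.520 = 3.311

3.3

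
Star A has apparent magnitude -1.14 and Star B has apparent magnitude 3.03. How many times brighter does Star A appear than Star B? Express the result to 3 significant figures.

Magnitude difference = -4.17
Flux ratio = 10^(−0.4 Δm) = 10^(−0.4 × -4.17) = 10^1.668 = 46.56

46.6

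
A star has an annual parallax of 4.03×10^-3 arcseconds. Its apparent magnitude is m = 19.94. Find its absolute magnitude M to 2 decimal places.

M ≈ 12.97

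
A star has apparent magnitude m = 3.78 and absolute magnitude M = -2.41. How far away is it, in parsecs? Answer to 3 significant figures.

μ = m − M = 6.190
m − M = 5 log₁₀ d − 5
log₁₀ d = (m − M)/5 + 1 = 2.2380
d = 10^2.2380 = 173.0 pc

d ≈ 173 pc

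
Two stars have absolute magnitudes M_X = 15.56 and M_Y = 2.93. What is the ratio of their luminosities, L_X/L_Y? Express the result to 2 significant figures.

ΔM = M_X − M_Y = 12.63
L_X/L_Y = 10^(−0.4 ΔM) = 10^-5.052 = 8.872×10^-6

L_X/L_Y ≈ 8.9×10^-6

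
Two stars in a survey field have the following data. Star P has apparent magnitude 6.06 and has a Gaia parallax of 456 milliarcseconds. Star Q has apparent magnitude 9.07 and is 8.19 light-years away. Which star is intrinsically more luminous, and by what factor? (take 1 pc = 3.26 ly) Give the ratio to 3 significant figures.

Star P: p = 456 mas = 0.456″ → d = 1/p = 2.193 pc
Star P: M = m − 5 log₁₀ d + 5 = 6.06 − 5·0.3410 + 5 = 9.355
Star Q: d = 8.19 ly / 3.26 = 2.512 pc
Star Q: M = m − 5 log₁₀ d + 5 = 9.07 − 5·0.4001 + 5 = 12.070
ΔM = M_P − M_Q = 9.355 − (12.070) = -2.715; smaller M is more luminous → Star P.
L ratio = 10^(0.4 |ΔM|) = 10^1.086 = 12.19

Star P is more luminous, by a factor of 12.2.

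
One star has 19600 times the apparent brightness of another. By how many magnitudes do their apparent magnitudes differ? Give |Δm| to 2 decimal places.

|Δm| ≈ 10.73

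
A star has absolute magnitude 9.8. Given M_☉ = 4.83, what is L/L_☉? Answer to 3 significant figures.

L/L_☉ ≈ 0.0103

M − M_☉ = 9.8 − 4.83 = 4.970
L/L_☉ = 10^(−0.4 (M − M_☉)) = 10^-1.988 = 0.01028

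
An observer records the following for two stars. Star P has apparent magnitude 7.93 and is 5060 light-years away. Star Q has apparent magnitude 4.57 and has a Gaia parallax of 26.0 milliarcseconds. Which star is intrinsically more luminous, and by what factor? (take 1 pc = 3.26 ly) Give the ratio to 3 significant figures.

Star P: d = 5060 ly / 3.26 = 1552 pc
Star P: M = m − 5 log₁₀ d + 5 = 7.93 − 5·3.1909 + 5 = -3.025
Star Q: p = 26.0 mas = 0.0260″ → d = 1/p = 38.46 pc
Star Q: M = m − 5 log₁₀ d + 5 = 4.57 − 5·1.5850 + 5 = 1.645
ΔM = M_P − M_Q = -3.025 − (1.645) = -4.670; smaller M is more luminous → Star P.
L ratio = 10^(0.4 |ΔM|) = 10^1.868 = 73.76

Star P is more luminous, by a factor of 73.8.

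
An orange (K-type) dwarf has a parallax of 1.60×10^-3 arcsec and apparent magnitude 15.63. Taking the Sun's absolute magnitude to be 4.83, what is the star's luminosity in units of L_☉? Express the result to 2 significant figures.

d = 1/p = 1/1.60×10^-3″ = 625.0 pc
M = m − 5 log₁₀ d + 5 = 15.63 − 5·2.7959 + 5 = 6.651
M − M_☉ = 6.651 − 4.83 = 1.821
L/L_☉ = 10^(−0.4 × 1.821) = 0.1870

L/L_☉ ≈ 0.19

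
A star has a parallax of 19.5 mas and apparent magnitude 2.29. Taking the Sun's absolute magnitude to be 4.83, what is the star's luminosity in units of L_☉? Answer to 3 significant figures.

L/L_☉ ≈ 273

d = 1/p = 1000/19.5 mas = 51.28 pc
M = m − 5 log₁₀ d + 5 = 2.29 − 5·1.7100 + 5 = -1.260
M − M_☉ = -1.260 − 4.83 = -6.090
L/L_☉ = 10^(−0.4 × -6.090) = 272.9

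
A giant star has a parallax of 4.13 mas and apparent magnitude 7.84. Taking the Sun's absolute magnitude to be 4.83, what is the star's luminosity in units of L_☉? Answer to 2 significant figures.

d = 1/p = 1000/4.13 mas = 242.1 pc
M = m − 5 log₁₀ d + 5 = 7.84 − 5·2.3840 + 5 = 0.920
M − M_☉ = 0.920 − 4.83 = -3.910
L/L_☉ = 10^(−0.4 × -3.910) = 36.65

L/L_☉ ≈ 37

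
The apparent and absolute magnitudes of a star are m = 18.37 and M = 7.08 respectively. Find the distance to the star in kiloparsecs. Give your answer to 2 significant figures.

d ≈ 1.8 kpc

Distance modulus: m − M = 18.37 − (7.08) = 11.290
m − M = 5 log₁₀ d − 5
log₁₀ d = (m − M)/5 + 1 = 3.2580
d = 10^3.2580 = 1811 pc
= 1.811 kpc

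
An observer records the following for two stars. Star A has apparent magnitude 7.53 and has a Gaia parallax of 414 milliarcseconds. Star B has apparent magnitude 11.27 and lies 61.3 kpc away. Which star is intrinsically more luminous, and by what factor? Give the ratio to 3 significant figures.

Star A: p = 414 mas = 0.414″ → d = 1/p = 2.415 pc
Star A: M = m − 5 log₁₀ d + 5 = 7.53 − 5·0.3830 + 5 = 10.615
Star B: d = 61.3 kpc = 61300 pc
Star B: M = m − 5 log₁₀ d + 5 = 11.27 − 5·4.7875 + 5 = -7.667
ΔM = M_A − M_B = 10.615 − (-7.667) = 18.282; smaller M is more luminous → Star B.
L ratio = 10^(0.4 |ΔM|) = 10^7.313 = 2.056×10^7

Star B is more luminous, by a factor of 2.06×10^7.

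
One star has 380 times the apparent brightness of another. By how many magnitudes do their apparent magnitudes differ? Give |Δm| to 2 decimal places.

Pogson: Δm = −2.5 log₁₀(ratio) = −2.5 log₁₀(380) = −2.5 × 2.5798 = -6.449

|Δm| ≈ 6.45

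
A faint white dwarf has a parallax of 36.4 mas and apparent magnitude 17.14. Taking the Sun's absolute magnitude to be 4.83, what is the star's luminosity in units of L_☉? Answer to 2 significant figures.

d = 1/p = 1000/36.4 mas = 27.47 pc
M = m − 5 log₁₀ d + 5 = 17.14 − 5·1.4389 + 5 = 14.946
M − M_☉ = 14.946 − 4.83 = 10.116
L/L_☉ = 10^(−0.4 × 10.116) = 8.991×10^-5

L/L_☉ ≈ 9.0×10^-5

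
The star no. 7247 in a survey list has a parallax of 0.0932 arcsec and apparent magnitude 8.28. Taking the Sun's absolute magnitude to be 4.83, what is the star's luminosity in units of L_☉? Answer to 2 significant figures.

L/L_☉ ≈ 0.048

d = 1/p = 1/0.0932″ = 10.73 pc
M = m − 5 log₁₀ d + 5 = 8.28 − 5·1.0306 + 5 = 8.127
M − M_☉ = 8.127 − 4.83 = 3.297
L/L_☉ = 10^(−0.4 × 3.297) = 0.04799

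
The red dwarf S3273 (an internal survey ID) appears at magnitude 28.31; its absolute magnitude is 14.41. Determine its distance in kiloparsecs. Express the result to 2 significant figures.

d ≈ 6.0 kpc

μ = m − M = 13.900
m − M = 5 log₁₀ d − 5
log₁₀ d = (m − M)/5 + 1 = 3.7800
d = 10^3.7800 = 6026 pc
= 6.026 kpc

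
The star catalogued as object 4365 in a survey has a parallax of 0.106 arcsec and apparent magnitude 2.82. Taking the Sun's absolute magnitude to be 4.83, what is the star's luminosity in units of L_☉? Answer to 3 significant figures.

d = 1/p = 1/0.106″ = 9.434 pc
M = m − 5 log₁₀ d + 5 = 2.82 − 5·0.9747 + 5 = 2.947
M − M_☉ = 2.947 − 4.83 = -1.883
L/L_☉ = 10^(−0.4 × -1.883) = 5.667

L/L_☉ ≈ 5.67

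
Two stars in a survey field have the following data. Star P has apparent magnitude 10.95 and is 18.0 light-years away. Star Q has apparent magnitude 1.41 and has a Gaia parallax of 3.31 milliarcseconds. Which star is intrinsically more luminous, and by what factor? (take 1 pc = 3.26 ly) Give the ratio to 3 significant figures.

Star P: d = 18.0 ly / 3.26 = 5.521 pc
Star P: M = m − 5 log₁₀ d + 5 = 10.95 − 5·0.7421 + 5 = 12.240
Star Q: p = 3.31 mas = 3.31×10^-3″ → d = 1/p = 302.1 pc
Star Q: M = m − 5 log₁₀ d + 5 = 1.41 − 5·2.4802 + 5 = -5.991
ΔM = M_P − M_Q = 12.240 − (-5.991) = 18.231; smaller M is more luminous → Star Q.
L ratio = 10^(0.4 |ΔM|) = 10^7.292 = 1.960×10^7

Star Q is more luminous, by a factor of 1.96×10^7.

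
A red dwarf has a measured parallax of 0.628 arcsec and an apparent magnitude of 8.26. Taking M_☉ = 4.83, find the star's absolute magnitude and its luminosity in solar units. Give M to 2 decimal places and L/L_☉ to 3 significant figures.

M ≈ 12.25; L/L_☉ ≈ 1.08×10^-3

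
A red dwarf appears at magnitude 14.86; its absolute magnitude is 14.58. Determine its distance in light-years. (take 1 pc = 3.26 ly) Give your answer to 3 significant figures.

Distance modulus: m − M = 14.86 − (14.58) = 0.280
m − M = 5 log₁₀ d − 5
log₁₀ d = (m − M)/5 + 1 = 1.0560
d = 10^1.0560 = 11.38 pc
= 37.09 ly

d ≈ 37.1 ly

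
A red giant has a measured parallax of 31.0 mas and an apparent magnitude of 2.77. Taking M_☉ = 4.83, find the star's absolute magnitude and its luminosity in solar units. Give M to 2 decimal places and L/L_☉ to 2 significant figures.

M ≈ 0.23; L/L_☉ ≈ 69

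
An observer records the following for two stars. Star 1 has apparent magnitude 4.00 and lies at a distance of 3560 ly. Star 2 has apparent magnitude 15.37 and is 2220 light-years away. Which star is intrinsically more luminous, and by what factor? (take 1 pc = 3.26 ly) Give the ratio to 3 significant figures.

Star 1 is more luminous, by a factor of 90800.

Star 1: d = 3560 ly / 3.26 = 1092 pc
Star 1: M = m − 5 log₁₀ d + 5 = 4.00 − 5·3.0382 + 5 = -6.191
Star 2: d = 2220 ly / 3.26 = 681.0 pc
Star 2: M = m − 5 log₁₀ d + 5 = 15.37 − 5·2.8331 + 5 = 6.204
ΔM = M_1 − M_2 = -6.191 − (6.204) = -12.395; smaller M is more luminous → Star 1.
L ratio = 10^(0.4 |ΔM|) = 10^4.958 = 90820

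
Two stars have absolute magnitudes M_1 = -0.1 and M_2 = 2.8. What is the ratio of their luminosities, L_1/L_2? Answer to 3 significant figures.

L_1/L_2 ≈ 14.5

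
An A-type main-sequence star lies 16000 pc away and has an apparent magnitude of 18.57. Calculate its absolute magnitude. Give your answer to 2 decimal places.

5 log₁₀(d/10 pc) = 5 log₁₀(16000) − 5 = 16.021
M = m − 5 log₁₀(d/10) = 18.57 − 16.021 = 2.549

M ≈ 2.55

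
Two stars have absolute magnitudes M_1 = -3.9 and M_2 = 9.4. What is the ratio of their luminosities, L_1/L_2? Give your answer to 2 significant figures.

ΔM = M_1 − M_2 = -13.3
L_1/L_2 = 10^(−0.4 ΔM) = 10^5.320 = 208900

L_1/L_2 ≈ 210000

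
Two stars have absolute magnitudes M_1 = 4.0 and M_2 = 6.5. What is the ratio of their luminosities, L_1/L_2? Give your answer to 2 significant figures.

ΔM = M_1 − M_2 = -2.5
L_1/L_2 = 10^(−0.4 ΔM) = 10^1.000 = 10.00

L_1/L_2 ≈ 10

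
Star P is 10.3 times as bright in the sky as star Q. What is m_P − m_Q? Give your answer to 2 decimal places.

m_P − m_Q ≈ -2.53

Pogson: Δm = −2.5 log₁₀(ratio) = −2.5 log₁₀(10.3) = −2.5 × 1.0128 = -2.532
Star P is brighter, so it has the smaller magnitude: the difference is negative.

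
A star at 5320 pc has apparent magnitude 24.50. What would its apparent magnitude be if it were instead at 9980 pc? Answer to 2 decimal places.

Flux ∝ 1/d², so Δm = 5 log₁₀(d₂/d₁) = 5 log₁₀(9980/5320) = 1.366
m₂ = m₁ + Δm = 24.50 + (1.366) = 25.866

m ≈ 25.87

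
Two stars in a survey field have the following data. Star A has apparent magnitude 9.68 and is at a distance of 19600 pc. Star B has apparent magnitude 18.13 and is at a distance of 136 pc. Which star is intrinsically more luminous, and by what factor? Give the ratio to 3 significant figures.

Star A is more luminous, by a factor of 4.98×10^7.

Star A: M = m − 5 log₁₀ d + 5 = 9.68 − 5·4.2923 + 5 = -6.781
Star B: M = m − 5 log₁₀ d + 5 = 18.13 − 5·2.1335 + 5 = 12.462
ΔM = M_A − M_B = -6.781 − (12.462) = -19.244; smaller M is more luminous → Star A.
L ratio = 10^(0.4 |ΔM|) = 10^7.697 = 4.982×10^7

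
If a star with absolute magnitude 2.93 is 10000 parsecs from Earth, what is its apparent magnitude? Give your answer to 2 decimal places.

m ≈ 17.93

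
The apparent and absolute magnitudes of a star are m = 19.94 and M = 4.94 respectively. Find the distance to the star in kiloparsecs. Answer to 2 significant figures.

d ≈ 10 kpc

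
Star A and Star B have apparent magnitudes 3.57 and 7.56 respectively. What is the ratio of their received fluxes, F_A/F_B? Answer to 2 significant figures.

Δm = 3.57 − (7.56) = -3.99
Flux ratio = 10^(−0.4 Δm) = 10^(−0.4 × -3.99) = 10^1.596 = 39.45

F_A/F_B ≈ 39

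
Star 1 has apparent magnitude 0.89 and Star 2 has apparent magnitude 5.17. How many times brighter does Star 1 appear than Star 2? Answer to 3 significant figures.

51.5

Δm = 0.89 − (5.17) = -4.28
Flux ratio = 10^(−0.4 Δm) = 10^(−0.4 × -4.28) = 10^1.712 = 51.52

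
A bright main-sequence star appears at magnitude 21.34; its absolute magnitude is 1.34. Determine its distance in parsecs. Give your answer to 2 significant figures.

Distance modulus: m − M = 21.34 − (1.34) = 20.000
m − M = 5 log₁₀ d − 5
log₁₀ d = (m − M)/5 + 1 = 5.0000
d = 10^5.0000 = 100000 pc

d ≈ 100000 pc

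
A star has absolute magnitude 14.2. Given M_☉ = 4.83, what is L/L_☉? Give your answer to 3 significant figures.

M − M_☉ = 14.2 − 4.83 = 9.370
L/L_☉ = 10^(−0.4 (M − M_☉)) = 10^-3.748 = 1.786×10^-4

L/L_☉ ≈ 1.79×10^-4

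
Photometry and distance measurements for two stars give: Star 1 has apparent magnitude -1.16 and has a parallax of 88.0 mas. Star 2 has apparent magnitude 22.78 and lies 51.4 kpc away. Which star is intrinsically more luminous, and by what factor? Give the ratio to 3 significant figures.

Star 1 is more luminous, by a factor of 184.

Star 1: p = 88.0 mas = 0.0880″ → d = 1/p = 11.36 pc
Star 1: M = m − 5 log₁₀ d + 5 = -1.16 − 5·1.0555 + 5 = -1.438
Star 2: d = 51.4 kpc = 51400 pc
Star 2: M = m − 5 log₁₀ d + 5 = 22.78 − 5·4.7110 + 5 = 4.225
ΔM = M_1 − M_2 = -1.438 − (4.225) = -5.663; smaller M is more luminous → Star 1.
L ratio = 10^(0.4 |ΔM|) = 10^2.265 = 184.1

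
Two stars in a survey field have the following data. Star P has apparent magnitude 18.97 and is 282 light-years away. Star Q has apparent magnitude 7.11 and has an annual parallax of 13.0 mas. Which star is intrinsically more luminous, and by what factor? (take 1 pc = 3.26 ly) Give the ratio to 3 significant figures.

Star P: d = 282 ly / 3.26 = 86.50 pc
Star P: M = m − 5 log₁₀ d + 5 = 18.97 − 5·1.9370 + 5 = 14.285
Star Q: p = 13.0 mas = 0.0130″ → d = 1/p = 76.92 pc
Star Q: M = m − 5 log₁₀ d + 5 = 7.11 − 5·1.8861 + 5 = 2.680
ΔM = M_P − M_Q = 14.285 − (2.680) = 11.605; smaller M is more luminous → Star Q.
L ratio = 10^(0.4 |ΔM|) = 10^4.642 = 43860

Star Q is more luminous, by a factor of 43900.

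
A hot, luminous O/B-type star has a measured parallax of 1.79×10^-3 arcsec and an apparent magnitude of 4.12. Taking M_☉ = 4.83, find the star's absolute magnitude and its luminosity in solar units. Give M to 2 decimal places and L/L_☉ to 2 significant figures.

M ≈ -4.62; L/L_☉ ≈ 6000

d = 1/p = 1/1.79×10^-3″ = 558.7 pc
M = m − 5 log₁₀ d + 5 = 4.12 − 5·2.7471 + 5 = -4.616
M − M_☉ = -4.616 − 4.83 = -9.446
L/L_☉ = 10^(−0.4 × -9.446) = 6002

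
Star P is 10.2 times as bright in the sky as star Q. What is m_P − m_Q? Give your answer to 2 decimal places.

Pogson: Δm = −2.5 log₁₀(ratio) = −2.5 log₁₀(10.2) = −2.5 × 1.0086 = -2.522
Star P is brighter, so it has the smaller magnitude: the difference is negative.

m_P − m_Q ≈ -2.52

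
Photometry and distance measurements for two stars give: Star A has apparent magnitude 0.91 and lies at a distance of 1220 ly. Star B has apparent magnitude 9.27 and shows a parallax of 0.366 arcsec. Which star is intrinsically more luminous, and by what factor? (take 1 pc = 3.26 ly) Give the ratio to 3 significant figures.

Star A: d = 1220 ly / 3.26 = 374.2 pc
Star A: M = m − 5 log₁₀ d + 5 = 0.91 − 5·2.5731 + 5 = -6.956
Star B: d = 1/p = 1/0.366″ = 2.732 pc
Star B: M = m − 5 log₁₀ d + 5 = 9.27 − 5·0.4365 + 5 = 12.087
ΔM = M_A − M_B = -6.956 − (12.087) = -19.043; smaller M is more luminous → Star A.
L ratio = 10^(0.4 |ΔM|) = 10^7.617 = 4.142×10^7

Star A is more luminous, by a factor of 4.14×10^7.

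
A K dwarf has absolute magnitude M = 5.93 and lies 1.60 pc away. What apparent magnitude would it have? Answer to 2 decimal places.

m = M + 5 log₁₀ d − 5 = 5.93 + 5·0.2041 − 5 = 1.951

m ≈ 1.95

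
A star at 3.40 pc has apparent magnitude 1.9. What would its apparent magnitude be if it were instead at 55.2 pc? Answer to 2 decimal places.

m ≈ 7.95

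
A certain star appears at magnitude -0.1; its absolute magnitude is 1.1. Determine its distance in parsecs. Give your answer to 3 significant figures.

d ≈ 5.75 pc

μ = m − M = -1.200
m − M = 5 log₁₀ d − 5
log₁₀ d = (m − M)/5 + 1 = 0.7600
d = 10^0.7600 = 5.754 pc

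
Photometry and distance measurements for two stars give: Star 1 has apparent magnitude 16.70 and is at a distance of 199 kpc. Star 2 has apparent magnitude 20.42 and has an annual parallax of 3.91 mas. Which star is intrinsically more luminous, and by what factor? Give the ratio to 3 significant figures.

Star 1 is more luminous, by a factor of 1.86×10^7.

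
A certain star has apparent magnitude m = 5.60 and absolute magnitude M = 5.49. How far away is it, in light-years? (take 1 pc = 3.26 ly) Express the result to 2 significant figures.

d ≈ 34 ly

Distance modulus: m − M = 5.60 − (5.49) = 0.110
m − M = 5 log₁₀ d − 5
log₁₀ d = (m − M)/5 + 1 = 1.0220
d = 10^1.0220 = 10.52 pc
= 34.29 ly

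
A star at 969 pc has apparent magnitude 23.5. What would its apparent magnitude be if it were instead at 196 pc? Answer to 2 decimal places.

m ≈ 20.03

Flux ∝ 1/d², so Δm = 5 log₁₀(d₂/d₁) = 5 log₁₀(196/969) = -3.470
m₂ = m₁ + Δm = 23.5 + (-3.470) = 20.030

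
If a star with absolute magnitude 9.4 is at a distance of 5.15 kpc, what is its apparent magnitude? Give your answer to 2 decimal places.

m ≈ 22.96

d = 5.15 kpc = 5150 pc
m = M + 5 log₁₀ d − 5 = 9.4 + 5·3.7118 − 5 = 22.959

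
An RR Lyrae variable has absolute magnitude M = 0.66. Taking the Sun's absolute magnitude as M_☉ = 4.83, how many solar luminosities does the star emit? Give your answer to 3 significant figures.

L/L_☉ ≈ 46.6

M − M_☉ = 0.66 − 4.83 = -4.170
L/L_☉ = 10^(−0.4 (M − M_☉)) = 10^1.668 = 46.56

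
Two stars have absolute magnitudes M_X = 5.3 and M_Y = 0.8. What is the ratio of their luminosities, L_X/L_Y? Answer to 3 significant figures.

L_X/L_Y ≈ 0.0158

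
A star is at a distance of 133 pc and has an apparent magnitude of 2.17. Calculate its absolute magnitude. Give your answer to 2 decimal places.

M ≈ -3.45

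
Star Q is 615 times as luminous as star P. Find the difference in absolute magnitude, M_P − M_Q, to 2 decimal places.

Pogson: ΔM = −2.5 log₁₀(ratio) = −2.5 log₁₀(615) = −2.5 × 2.7889 = -6.972
Star Q is brighter so has the smaller magnitude: M_P − M_Q is positive.

M_P − M_Q ≈ 6.97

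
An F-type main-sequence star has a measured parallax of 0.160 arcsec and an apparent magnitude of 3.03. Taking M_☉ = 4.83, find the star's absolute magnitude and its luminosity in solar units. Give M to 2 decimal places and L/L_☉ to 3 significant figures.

d = 1/p = 1/0.160″ = 6.250 pc
M = m − 5 log₁₀ d + 5 = 3.03 − 5·0.7959 + 5 = 4.051
M − M_☉ = 4.051 − 4.83 = -0.779
L/L_☉ = 10^(−0.4 × -0.779) = 2.050

M ≈ 4.05; L/L_☉ ≈ 2.05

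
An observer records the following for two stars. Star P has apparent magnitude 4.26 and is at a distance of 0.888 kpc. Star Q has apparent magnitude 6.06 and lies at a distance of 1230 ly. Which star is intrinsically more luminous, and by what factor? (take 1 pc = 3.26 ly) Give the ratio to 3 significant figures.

Star P is more luminous, by a factor of 29.1.

Star P: d = 0.888 kpc = 888.0 pc
Star P: M = m − 5 log₁₀ d + 5 = 4.26 − 5·2.9484 + 5 = -5.482
Star Q: d = 1230 ly / 3.26 = 377.3 pc
Star Q: M = m − 5 log₁₀ d + 5 = 6.06 − 5·2.5767 + 5 = -1.823
ΔM = M_P − M_Q = -5.482 − (-1.823) = -3.659; smaller M is more luminous → Star P.
L ratio = 10^(0.4 |ΔM|) = 10^1.463 = 29.07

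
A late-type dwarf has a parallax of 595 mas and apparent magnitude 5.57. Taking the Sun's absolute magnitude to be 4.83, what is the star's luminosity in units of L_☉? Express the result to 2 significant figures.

L/L_☉ ≈ 0.014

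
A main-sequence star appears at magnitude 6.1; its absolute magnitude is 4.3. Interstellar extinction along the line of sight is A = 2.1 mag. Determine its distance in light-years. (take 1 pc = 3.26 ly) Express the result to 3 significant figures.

d ≈ 28.4 ly

m − M = 5 log₁₀(d/10 pc) + A  ⇒  6.1 − (4.3) − 2.1 = 5 log₁₀(d/10)
-0.300 = 5 log₁₀(d/10)
log₁₀ d = (m − M − A)/5 + 1 = 0.9400
d = 10^0.9400 = 8.710 pc
= 28.39 ly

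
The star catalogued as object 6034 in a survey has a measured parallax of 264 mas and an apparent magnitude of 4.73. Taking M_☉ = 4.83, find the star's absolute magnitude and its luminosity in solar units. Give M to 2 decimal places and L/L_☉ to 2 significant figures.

d = 1/p = 1000/264 mas = 3.788 pc
M = m − 5 log₁₀ d + 5 = 4.73 − 5·0.5784 + 5 = 6.838
M − M_☉ = 6.838 − 4.83 = 2.008
L/L_☉ = 10^(−0.4 × 2.008) = 0.1573

M ≈ 6.84; L/L_☉ ≈ 0.16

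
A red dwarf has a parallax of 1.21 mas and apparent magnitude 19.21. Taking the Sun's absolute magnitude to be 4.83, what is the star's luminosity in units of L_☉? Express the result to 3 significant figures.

d = 1/p = 1000/1.21 mas = 826.4 pc
M = m − 5 log₁₀ d + 5 = 19.21 − 5·2.9172 + 5 = 9.624
M − M_☉ = 9.624 − 4.83 = 4.794
L/L_☉ = 10^(−0.4 × 4.794) = 0.01209

L/L_☉ ≈ 0.0121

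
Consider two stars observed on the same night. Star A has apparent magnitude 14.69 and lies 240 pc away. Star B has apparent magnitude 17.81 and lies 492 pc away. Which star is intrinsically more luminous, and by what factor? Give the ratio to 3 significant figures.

Star A is more luminous, by a factor of 4.21.

Star A: M = m − 5 log₁₀ d + 5 = 14.69 − 5·2.3802 + 5 = 7.789
Star B: M = m − 5 log₁₀ d + 5 = 17.81 − 5·2.6920 + 5 = 9.350
ΔM = M_A − M_B = 7.789 − (9.350) = -1.561; smaller M is more luminous → Star A.
L ratio = 10^(0.4 |ΔM|) = 10^0.624 = 4.212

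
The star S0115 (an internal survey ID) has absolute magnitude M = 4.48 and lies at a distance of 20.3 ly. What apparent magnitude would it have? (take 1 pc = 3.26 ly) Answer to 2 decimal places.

m ≈ 3.45

d = 20.3 ly / 3.26 = 6.227 pc
m = M + 5 log₁₀ d − 5 = 4.48 + 5·0.7943 − 5 = 3.451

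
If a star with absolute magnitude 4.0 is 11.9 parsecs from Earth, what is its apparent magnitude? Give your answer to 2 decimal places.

m ≈ 4.38

m = M + 5 log₁₀ d − 5 = 4.0 + 5·1.0755 − 5 = 4.378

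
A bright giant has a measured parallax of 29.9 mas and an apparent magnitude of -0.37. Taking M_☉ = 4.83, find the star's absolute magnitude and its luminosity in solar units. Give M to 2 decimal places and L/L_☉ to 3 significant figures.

M ≈ -2.99; L/L_☉ ≈ 1340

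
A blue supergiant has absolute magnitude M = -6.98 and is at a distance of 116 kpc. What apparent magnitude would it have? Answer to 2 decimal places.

d = 116 kpc = 116000 pc
m = M + 5 log₁₀ d − 5 = -6.98 + 5·5.0645 − 5 = 13.342

m ≈ 13.34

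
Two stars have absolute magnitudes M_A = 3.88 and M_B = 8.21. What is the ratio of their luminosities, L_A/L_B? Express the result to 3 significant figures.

ΔM = M_A − M_B = -4.33
L_A/L_B = 10^(−0.4 ΔM) = 10^1.732 = 53.95

L_A/L_B ≈ 54.0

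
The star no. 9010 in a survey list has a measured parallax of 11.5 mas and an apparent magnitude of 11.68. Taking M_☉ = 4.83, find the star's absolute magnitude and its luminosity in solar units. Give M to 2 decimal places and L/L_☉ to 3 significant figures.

d = 1/p = 1000/11.5 mas = 86.96 pc
M = m − 5 log₁₀ d + 5 = 11.68 − 5·1.9393 + 5 = 6.983
M − M_☉ = 6.983 − 4.83 = 2.153
L/L_☉ = 10^(−0.4 × 2.153) = 0.1376

M ≈ 6.98; L/L_☉ ≈ 0.138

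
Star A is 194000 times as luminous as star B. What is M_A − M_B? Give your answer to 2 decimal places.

M_A − M_B ≈ -13.22

Pogson: ΔM = −2.5 log₁₀(ratio) = −2.5 log₁₀(194000) = −2.5 × 5.2878 = -13.220
Star A is brighter, so it has the smaller magnitude: the difference is negative.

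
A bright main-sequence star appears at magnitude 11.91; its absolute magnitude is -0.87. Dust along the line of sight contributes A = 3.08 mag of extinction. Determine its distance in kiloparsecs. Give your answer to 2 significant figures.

d ≈ 0.87 kpc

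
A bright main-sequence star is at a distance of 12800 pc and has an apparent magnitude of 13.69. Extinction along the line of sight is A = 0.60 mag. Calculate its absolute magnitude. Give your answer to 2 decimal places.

5 log₁₀(d/10 pc) = 5 log₁₀(12800) − 5 = 15.536
M = m − 5 log₁₀(d/10) − A = 13.69 − 15.536 − 0.60 = -2.446

M ≈ -2.45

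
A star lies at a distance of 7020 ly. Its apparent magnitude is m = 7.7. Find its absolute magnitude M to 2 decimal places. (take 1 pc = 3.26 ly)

d = 7020 ly / 3.26 = 2153 pc
5 log₁₀(d/10 pc) = 5 log₁₀(2153) − 5 = 11.666
M = m − 5 log₁₀(d/10) = 7.7 − 11.666 = -3.966

M ≈ -3.97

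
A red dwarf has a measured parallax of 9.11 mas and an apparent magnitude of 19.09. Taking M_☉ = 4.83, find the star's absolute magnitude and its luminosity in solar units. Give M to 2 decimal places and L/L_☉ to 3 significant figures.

M ≈ 13.89; L/L_☉ ≈ 2.38×10^-4

d = 1/p = 1000/9.11 mas = 109.8 pc
M = m − 5 log₁₀ d + 5 = 19.09 − 5·2.0405 + 5 = 13.888
M − M_☉ = 13.888 − 4.83 = 9.058
L/L_☉ = 10^(−0.4 × 9.058) = 2.382×10^-4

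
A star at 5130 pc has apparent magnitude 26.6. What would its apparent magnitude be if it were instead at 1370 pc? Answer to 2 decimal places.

m ≈ 23.73

Flux ∝ 1/d², so Δm = 5 log₁₀(d₂/d₁) = 5 log₁₀(1370/5130) = -2.867
m₂ = m₁ + Δm = 26.6 + (-2.867) = 23.733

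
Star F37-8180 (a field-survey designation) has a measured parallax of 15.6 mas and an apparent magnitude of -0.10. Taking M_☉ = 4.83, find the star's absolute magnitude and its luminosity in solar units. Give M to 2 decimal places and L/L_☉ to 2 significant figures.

M ≈ -4.13; L/L_☉ ≈ 3900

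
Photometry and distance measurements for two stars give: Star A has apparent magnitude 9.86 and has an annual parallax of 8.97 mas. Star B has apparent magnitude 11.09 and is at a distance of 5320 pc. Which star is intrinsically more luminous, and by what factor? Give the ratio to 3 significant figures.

Star B is more luminous, by a factor of 734.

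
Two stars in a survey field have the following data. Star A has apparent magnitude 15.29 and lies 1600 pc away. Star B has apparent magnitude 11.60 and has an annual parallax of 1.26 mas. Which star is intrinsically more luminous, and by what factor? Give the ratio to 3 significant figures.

Star B is more luminous, by a factor of 7.36.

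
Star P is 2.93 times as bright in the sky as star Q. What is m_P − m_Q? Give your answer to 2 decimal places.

m_P − m_Q ≈ -1.17

Pogson: Δm = −2.5 log₁₀(ratio) = −2.5 log₁₀(2.93) = −2.5 × 0.4669 = -1.167
Star P is brighter, so it has the smaller magnitude: the difference is negative.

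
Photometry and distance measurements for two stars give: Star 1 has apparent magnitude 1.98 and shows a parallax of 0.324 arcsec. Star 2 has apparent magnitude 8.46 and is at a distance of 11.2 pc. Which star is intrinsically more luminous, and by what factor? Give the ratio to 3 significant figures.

Star 1 is more luminous, by a factor of 29.7.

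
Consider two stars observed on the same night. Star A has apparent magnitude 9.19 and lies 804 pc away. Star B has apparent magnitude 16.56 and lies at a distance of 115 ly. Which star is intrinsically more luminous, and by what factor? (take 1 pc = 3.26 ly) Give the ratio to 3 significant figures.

Star A is more luminous, by a factor of 461000.

Star A: M = m − 5 log₁₀ d + 5 = 9.19 − 5·2.9053 + 5 = -0.336
Star B: d = 115 ly / 3.26 = 35.28 pc
Star B: M = m − 5 log₁₀ d + 5 = 16.56 − 5·1.5475 + 5 = 13.823
ΔM = M_A − M_B = -0.336 − (13.823) = -14.159; smaller M is more luminous → Star A.
L ratio = 10^(0.4 |ΔM|) = 10^5.664 = 460800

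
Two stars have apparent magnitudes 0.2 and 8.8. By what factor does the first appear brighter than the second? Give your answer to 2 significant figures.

Magnitude difference = -8.6
Flux ratio = 10^(−0.4 Δm) = 10^(−0.4 × -8.6) = 10^3.440 = 2754

2800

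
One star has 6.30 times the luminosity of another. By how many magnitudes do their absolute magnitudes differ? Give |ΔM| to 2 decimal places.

|ΔM| ≈ 2.00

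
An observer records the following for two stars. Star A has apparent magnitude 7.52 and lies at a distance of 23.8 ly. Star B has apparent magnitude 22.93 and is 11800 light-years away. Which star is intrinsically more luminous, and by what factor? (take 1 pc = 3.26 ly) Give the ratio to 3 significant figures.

Star A: d = 23.8 ly / 3.26 = 7.301 pc
Star A: M = m − 5 log₁₀ d + 5 = 7.52 − 5·0.8634 + 5 = 8.203
Star B: d = 11800 ly / 3.26 = 3620 pc
Star B: M = m − 5 log₁₀ d + 5 = 22.93 − 5·3.5587 + 5 = 10.137
ΔM = M_A − M_B = 8.203 − (10.137) = -1.933; smaller M is more luminous → Star A.
L ratio = 10^(0.4 |ΔM|) = 10^0.773 = 5.935

Star A is more luminous, by a factor of 5.93.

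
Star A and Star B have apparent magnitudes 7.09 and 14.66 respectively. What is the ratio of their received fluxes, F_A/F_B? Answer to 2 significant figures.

F_A/F_B ≈ 1100

Magnitude difference = -7.57
Flux ratio = 10^(−0.4 Δm) = 10^(−0.4 × -7.57) = 10^3.028 = 1067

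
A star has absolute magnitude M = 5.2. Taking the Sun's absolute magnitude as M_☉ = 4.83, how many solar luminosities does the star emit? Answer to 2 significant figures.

M − M_☉ = 5.2 − 4.83 = 0.370
L/L_☉ = 10^(−0.4 (M − M_☉)) = 10^-0.148 = 0.7112

L/L_☉ ≈ 0.71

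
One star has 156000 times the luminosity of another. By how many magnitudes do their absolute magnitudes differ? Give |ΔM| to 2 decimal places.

|ΔM| ≈ 12.98

Pogson: ΔM = −2.5 log₁₀(ratio) = −2.5 log₁₀(156000) = −2.5 × 5.1931 = -12.983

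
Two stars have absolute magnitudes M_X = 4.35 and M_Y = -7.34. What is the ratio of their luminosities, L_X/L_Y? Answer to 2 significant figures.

L_X/L_Y ≈ 2.1×10^-5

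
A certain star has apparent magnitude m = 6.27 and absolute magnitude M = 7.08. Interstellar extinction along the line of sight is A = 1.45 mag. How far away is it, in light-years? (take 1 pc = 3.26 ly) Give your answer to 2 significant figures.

d ≈ 12 ly

m − M = 5 log₁₀(d/10 pc) + A  ⇒  6.27 − (7.08) − 1.45 = 5 log₁₀(d/10)
-2.260 = 5 log₁₀(d/10)
log₁₀ d = (m − M − A)/5 + 1 = 0.5480
d = 10^0.5480 = 3.532 pc
= 11.51 ly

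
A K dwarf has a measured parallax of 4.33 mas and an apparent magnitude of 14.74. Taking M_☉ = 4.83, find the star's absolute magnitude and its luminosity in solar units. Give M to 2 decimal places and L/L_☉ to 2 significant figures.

M ≈ 7.92; L/L_☉ ≈ 0.058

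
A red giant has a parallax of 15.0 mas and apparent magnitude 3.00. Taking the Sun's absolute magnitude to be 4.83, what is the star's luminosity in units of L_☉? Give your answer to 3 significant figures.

L/L_☉ ≈ 240

d = 1/p = 1000/15.0 mas = 66.67 pc
M = m − 5 log₁₀ d + 5 = 3.00 − 5·1.8239 + 5 = -1.120
M − M_☉ = -1.120 − 4.83 = -5.950
L/L_☉ = 10^(−0.4 × -5.950) = 239.8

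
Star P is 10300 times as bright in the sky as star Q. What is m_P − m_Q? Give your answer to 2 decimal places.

Pogson: Δm = −2.5 log₁₀(ratio) = −2.5 log₁₀(10300) = −2.5 × 4.0128 = -10.032
Star P is brighter, so it has the smaller magnitude: the difference is negative.

m_P − m_Q ≈ -10.03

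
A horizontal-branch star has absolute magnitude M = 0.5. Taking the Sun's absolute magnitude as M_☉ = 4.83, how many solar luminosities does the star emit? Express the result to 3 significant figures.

M − M_☉ = 0.5 − 4.83 = -4.330
L/L_☉ = 10^(−0.4 (M − M_☉)) = 10^1.732 = 53.95

L/L_☉ ≈ 54.0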